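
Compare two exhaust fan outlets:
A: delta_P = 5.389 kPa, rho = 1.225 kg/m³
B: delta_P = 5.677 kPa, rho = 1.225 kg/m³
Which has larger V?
V(A) = 93.8 m/s, V(B) = 96.27 m/s. Answer: B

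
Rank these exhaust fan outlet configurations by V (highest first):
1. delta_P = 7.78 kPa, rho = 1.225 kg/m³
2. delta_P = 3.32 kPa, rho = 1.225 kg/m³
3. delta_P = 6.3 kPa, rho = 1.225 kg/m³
Case 1: V = 112.7 m/s
Case 2: V = 73.62 m/s
Case 3: V = 101.4 m/s
Ranking (highest first): 1, 3, 2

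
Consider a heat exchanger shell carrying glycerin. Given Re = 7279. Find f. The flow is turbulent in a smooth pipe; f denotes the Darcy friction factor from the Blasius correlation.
Formula: f = \frac{0.316}{Re^{0.25}}
f = 0.316/7279^0.25 = 0.03421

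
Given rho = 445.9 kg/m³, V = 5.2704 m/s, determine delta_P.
Formula: V = \sqrt{\frac{2 \Delta P}{\rho}}
Substituting knowns: 5.2704 = √(2·(delta_P·1000)/445.9)
Solving for delta_P: delta_P = 5.2704²·445.9/2/1000 = 6.193 kPa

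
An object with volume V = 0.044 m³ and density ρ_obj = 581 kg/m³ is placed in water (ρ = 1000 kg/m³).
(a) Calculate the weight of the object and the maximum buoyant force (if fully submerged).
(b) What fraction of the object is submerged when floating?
(a) W=rho_obj*g*V=581*9.81*0.044=250.8 N; F_B(max)=rho*g*V=1000*9.81*0.044=431.6 N
(b) Floating fraction=rho_obj/rho=581/1000=0.581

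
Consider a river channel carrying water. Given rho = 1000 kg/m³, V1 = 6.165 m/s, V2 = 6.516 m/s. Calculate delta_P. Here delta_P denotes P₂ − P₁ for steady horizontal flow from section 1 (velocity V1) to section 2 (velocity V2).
Formula: \Delta P = \frac{1}{2} \rho (V_1^2 - V_2^2)
delta_P = 0.5·1000·(6.165² − 6.516²)/1000 = -2.226 kPa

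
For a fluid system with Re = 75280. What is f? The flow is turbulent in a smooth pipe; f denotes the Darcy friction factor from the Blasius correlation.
Formula: f = \frac{0.316}{Re^{0.25}}
f = 0.316/75280^0.25 = 0.01908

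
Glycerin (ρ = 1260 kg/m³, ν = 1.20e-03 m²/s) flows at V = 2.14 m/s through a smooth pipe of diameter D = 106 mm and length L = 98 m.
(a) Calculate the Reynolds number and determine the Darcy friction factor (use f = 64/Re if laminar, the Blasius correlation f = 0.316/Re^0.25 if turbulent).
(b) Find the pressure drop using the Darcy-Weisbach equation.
(a) Re = V·D/ν = 2.14·0.106/1.20e-03 = 189.03 → laminar (Re < 2300); f = 64/Re = 64/189.03 = 0.33857
(b) Darcy-Weisbach: ΔP = f·(L/D)·½ρV²/1000 = 0.33857·(98/0.106)·½·1260·2.14²/1000 = 903.1 kPa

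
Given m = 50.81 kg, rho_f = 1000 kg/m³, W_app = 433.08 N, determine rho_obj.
Formula: W_{app} = mg\left(1 - \frac{\rho_f}{\rho_{obj}}\right)
Substituting knowns: 433.08 = 50.81·9.81·(1 − 1000/rho_obj)
Solving for rho_obj: rho_obj = 1000/(1 − 433.08/(50.81·9.81)) = 7625 kg/m³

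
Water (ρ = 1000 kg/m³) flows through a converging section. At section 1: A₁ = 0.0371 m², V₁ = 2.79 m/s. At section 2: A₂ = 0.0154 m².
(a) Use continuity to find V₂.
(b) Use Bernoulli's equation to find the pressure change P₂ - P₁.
(a) Continuity: A₁V₁=A₂V₂ -> V₂=A₁V₁/A₂=0.0371*2.79/0.0154=6.72 m/s
(b) Bernoulli: P₂-P₁=0.5*rho*(V₁^2-V₂^2)/1000=0.5*1000*(2.79^2-6.72^2)/1000=-18.69 kPa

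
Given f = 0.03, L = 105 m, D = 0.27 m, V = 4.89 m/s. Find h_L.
Formula: h_L = f \frac{L}{D} \frac{V^2}{2g}
h_L = 0.03·(105/0.27)·4.89²/(2·9.81) = 14.22 m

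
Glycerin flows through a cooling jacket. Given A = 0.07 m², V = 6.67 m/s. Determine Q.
Formula: Q = A V
Q = 0.07·6.67·1000 = 466.9 L/s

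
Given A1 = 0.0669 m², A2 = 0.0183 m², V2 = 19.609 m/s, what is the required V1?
Formula: V_2 = \frac{A_1 V_1}{A_2}
Substituting knowns: 19.609 = 0.0669·V1/0.0183
Solving for V1: V1 = 19.609·0.0183/0.0669 = 5.364 m/s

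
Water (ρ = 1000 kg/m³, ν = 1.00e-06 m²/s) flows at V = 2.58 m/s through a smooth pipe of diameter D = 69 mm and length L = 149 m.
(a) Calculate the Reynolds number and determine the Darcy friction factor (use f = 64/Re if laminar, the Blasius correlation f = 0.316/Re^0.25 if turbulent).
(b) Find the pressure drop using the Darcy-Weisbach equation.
(a) Re = V·D/ν = 2.58·0.069/1.00e-06 = 178020 → turbulent (Re > 4000); f = 0.316/Re^0.25 = 0.316/178020^0.25 = 0.015384 (Blasius is strictly valid for Re ≲ 1e5; used here as the smooth-pipe estimate the problem specifies)
(b) Darcy-Weisbach: ΔP = f·(L/D)·½ρV²/1000 = 0.015384·(149/0.069)·½·1000·2.58²/1000 = 110.6 kPa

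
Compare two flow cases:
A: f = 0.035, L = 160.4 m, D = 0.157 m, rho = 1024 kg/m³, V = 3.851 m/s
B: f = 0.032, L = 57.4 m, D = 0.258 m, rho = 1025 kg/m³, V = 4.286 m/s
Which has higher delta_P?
delta_P(A) = 271.5 kPa, delta_P(B) = 67.03 kPa. Answer: A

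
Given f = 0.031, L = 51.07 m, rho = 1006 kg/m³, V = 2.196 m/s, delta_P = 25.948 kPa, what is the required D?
Formula: \Delta P = f \frac{L}{D} \frac{\rho V^2}{2}
Substituting knowns: 25.948 = 0.031·(51.07/D)·0.5·1006·2.196²/1000
Solving for D: D = 0.031·51.07·0.5·1006·2.196²/(25.948·1000) = 0.148 m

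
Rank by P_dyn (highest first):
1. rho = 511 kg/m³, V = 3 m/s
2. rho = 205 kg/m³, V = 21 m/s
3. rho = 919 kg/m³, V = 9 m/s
Case 1: P_dyn = 2.3 kPa
Case 2: P_dyn = 45.2 kPa
Case 3: P_dyn = 37.22 kPa
Ranking (highest first): 2, 3, 1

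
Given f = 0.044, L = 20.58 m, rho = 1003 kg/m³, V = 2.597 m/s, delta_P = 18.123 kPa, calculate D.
Formula: \Delta P = f \frac{L}{D} \frac{\rho V^2}{2}
Substituting knowns: 18.123 = 0.044·(20.58/D)·0.5·1003·2.597²/1000
Solving for D: D = 0.044·20.58·0.5·1003·2.597²/(18.123·1000) = 0.169 m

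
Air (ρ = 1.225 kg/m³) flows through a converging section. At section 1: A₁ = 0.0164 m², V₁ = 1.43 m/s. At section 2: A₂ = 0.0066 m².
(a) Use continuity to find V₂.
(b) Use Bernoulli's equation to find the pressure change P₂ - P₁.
(a) Continuity: A₁V₁=A₂V₂ -> V₂=A₁V₁/A₂=0.0164*1.43/0.0066=3.55 m/s
(b) Bernoulli: P₂-P₁=0.5*rho*(V₁^2-V₂^2)/1000=0.5*1.225*(1.43^2-3.55^2)/1000=-0.006467 kPa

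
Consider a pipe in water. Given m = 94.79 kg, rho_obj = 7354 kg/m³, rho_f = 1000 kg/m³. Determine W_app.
Formula: W_{app} = mg\left(1 - \frac{\rho_f}{\rho_{obj}}\right)
W_app = 94.79·9.81·(1 − 1000/7354) = 803.4 N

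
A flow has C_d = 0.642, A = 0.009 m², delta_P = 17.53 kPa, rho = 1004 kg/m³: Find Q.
Formula: Q = C_d A \sqrt{\frac{2 \Delta P}{\rho}}
Q = 0.642·0.009·√(2·(17.53·1000)/1004)·1000 = 34.14 L/s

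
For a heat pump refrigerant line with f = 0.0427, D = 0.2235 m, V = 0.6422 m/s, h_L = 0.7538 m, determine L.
Formula: h_L = f \frac{L}{D} \frac{V^2}{2g}
Substituting knowns: 0.7538 = 0.0427·(L/0.2235)·0.6422²/(2·9.81)
Solving for L: L = 0.7538·2·9.81·0.2235/(0.0427·0.6422²) = 187.7 m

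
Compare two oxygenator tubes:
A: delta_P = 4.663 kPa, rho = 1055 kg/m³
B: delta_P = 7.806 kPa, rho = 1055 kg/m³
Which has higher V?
V(A) = 2.973 m/s, V(B) = 3.847 m/s. Answer: B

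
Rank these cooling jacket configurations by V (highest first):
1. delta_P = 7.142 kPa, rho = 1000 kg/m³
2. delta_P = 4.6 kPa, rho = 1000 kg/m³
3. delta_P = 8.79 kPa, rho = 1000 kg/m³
Case 1: V = 3.779 m/s
Case 2: V = 3.033 m/s
Case 3: V = 4.193 m/s
Ranking (highest first): 3, 1, 2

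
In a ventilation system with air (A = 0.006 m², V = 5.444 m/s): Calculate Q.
Formula: Q = A V
Q = 0.006·5.444·1000 = 32.66 L/s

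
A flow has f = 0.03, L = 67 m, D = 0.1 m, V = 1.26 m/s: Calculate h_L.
Formula: h_L = f \frac{L}{D} \frac{V^2}{2g}
h_L = 0.03·(67/0.1)·1.26²/(2·9.81) = 1.626 m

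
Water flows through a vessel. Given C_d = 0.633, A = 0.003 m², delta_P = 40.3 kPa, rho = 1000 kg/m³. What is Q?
Formula: Q = C_d A \sqrt{\frac{2 \Delta P}{\rho}}
Q = 0.633·0.003·√(2·(40.3·1000)/1000)·1000 = 17.05 L/s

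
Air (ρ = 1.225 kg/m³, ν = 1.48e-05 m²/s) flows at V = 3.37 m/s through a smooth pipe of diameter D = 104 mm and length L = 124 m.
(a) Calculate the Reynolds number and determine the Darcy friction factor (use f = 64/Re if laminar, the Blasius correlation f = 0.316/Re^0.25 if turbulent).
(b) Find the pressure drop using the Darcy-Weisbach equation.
(a) Re = V·D/ν = 3.37·0.104/1.48e-05 = 23681 → turbulent (Re > 4000); f = 0.316/Re^0.25 = 0.316/23681^0.25 = 0.025473
(b) Darcy-Weisbach: ΔP = f·(L/D)·½ρV²/1000 = 0.025473·(124/0.104)·½·1.225·3.37²/1000 = 0.2113 kPa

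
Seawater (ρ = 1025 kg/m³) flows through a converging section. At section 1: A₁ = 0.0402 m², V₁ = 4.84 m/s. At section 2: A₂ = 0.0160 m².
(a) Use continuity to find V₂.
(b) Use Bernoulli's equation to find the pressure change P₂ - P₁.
(a) Continuity: A₁V₁=A₂V₂ -> V₂=A₁V₁/A₂=0.0402*4.84/0.0160=12.16 m/s
(b) Bernoulli: P₂-P₁=0.5*rho*(V₁^2-V₂^2)/1000=0.5*1025*(4.84^2-12.16^2)/1000=-63.78 kPa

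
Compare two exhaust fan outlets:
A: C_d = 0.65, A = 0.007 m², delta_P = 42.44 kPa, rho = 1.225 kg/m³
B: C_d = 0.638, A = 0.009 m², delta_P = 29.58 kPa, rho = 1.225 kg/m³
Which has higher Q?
Q(A) = 1198 L/s, Q(B) = 1262 L/s. Answer: B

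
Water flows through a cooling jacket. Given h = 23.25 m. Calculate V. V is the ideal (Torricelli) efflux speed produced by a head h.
Formula: V = \sqrt{2 g h}
V = √(2·9.81·23.25) = 21.36 m/s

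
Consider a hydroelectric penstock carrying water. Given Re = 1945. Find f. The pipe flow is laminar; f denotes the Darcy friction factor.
Formula: f = \frac{64}{Re}
f = 64/1945 = 0.0329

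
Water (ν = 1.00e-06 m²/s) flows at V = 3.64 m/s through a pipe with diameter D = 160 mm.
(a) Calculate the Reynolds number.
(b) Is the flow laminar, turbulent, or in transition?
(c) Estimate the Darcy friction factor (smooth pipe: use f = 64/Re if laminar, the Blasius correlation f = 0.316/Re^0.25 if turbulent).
(a) Re = V·D/ν = 3.64·0.16/1.00e-06 = 582400
(b) Flow regime: turbulent (Re > 4000)
(c) Friction factor: f = 0.316/Re^0.25 = 0.316/582400^0.25 = 0.01144 (Blasius is strictly valid for Re ≲ 1e5; used here as the smooth-pipe estimate the problem specifies)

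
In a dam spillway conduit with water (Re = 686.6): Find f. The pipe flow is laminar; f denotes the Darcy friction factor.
Formula: f = \frac{64}{Re}
f = 64/686.6 = 0.09321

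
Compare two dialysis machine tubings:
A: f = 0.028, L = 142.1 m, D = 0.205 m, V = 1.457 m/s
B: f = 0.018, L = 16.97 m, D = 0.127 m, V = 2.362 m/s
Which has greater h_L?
h_L(A) = 2.1 m, h_L(B) = 0.6839 m. Answer: A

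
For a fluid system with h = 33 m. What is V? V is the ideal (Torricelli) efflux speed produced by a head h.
Formula: V = \sqrt{2 g h}
V = √(2·9.81·33) = 25.45 m/s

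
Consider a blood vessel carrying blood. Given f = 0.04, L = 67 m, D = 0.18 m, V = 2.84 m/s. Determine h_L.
Formula: h_L = f \frac{L}{D} \frac{V^2}{2g}
h_L = 0.04·(67/0.18)·2.84²/(2·9.81) = 6.121 m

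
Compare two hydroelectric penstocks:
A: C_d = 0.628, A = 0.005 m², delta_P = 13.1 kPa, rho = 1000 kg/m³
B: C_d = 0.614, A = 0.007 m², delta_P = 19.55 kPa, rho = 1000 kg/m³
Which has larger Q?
Q(A) = 16.07 L/s, Q(B) = 26.88 L/s. Answer: B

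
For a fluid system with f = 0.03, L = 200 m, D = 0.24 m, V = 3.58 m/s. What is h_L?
Formula: h_L = f \frac{L}{D} \frac{V^2}{2g}
h_L = 0.03·(200/0.24)·3.58²/(2·9.81) = 16.33 m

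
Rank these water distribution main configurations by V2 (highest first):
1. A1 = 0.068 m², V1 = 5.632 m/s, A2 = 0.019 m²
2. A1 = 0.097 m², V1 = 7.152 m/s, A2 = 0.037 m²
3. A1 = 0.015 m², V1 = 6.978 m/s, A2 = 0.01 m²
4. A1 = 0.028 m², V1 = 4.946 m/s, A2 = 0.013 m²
Case 1: V2 = 20.16 m/s
Case 2: V2 = 18.75 m/s
Case 3: V2 = 10.47 m/s
Case 4: V2 = 10.65 m/s
Ranking (highest first): 1, 2, 4, 3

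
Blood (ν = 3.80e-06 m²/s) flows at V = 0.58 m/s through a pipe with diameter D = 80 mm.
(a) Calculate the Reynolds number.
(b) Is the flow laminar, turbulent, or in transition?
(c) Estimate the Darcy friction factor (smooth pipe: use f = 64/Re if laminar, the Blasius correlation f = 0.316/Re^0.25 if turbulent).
(a) Re = V·D/ν = 0.58·0.08/3.80e-06 = 12211
(b) Flow regime: turbulent (Re > 4000)
(c) Friction factor: f = 0.316/Re^0.25 = 0.316/12211^0.25 = 0.03006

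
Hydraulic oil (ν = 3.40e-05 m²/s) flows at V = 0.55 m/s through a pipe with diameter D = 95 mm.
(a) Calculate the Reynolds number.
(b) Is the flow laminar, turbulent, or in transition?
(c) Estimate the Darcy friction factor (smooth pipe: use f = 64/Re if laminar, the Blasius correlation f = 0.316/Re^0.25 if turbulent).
(a) Re = V·D/ν = 0.55·0.095/3.40e-05 = 1536.8
(b) Flow regime: laminar (Re < 2300)
(c) Friction factor: f = 64/Re = 64/1536.8 = 0.04164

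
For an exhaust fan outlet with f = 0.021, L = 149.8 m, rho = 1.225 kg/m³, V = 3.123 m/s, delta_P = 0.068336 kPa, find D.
Formula: \Delta P = f \frac{L}{D} \frac{\rho V^2}{2}
Substituting knowns: 0.068336 = 0.021·(149.8/D)·0.5·1.225·3.123²/1000
Solving for D: D = 0.021·149.8·0.5·1.225·3.123²/(0.068336·1000) = 0.275 m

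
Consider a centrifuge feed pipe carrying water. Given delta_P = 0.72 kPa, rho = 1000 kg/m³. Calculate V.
Formula: V = \sqrt{\frac{2 \Delta P}{\rho}}
V = √(2·(0.72·1000)/1000) = 1.2 m/s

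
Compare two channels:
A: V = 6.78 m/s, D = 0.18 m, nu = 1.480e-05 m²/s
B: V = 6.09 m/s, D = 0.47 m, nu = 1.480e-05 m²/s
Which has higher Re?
Re(A) = 82459, Re(B) = 193399. Answer: B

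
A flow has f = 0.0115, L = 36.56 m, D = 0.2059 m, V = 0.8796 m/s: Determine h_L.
Formula: h_L = f \frac{L}{D} \frac{V^2}{2g}
h_L = 0.0115·(36.56/0.2059)·0.8796²/(2·9.81) = 0.08052 m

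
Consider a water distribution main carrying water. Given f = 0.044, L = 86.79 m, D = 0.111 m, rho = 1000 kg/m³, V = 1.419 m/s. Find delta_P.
Formula: \Delta P = f \frac{L}{D} \frac{\rho V^2}{2}
delta_P = 0.044·(86.79/0.111)·0.5·1000·1.419²/1000 = 34.64 kPa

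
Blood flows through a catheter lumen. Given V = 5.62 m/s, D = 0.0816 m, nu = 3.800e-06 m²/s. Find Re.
Formula: Re = \frac{V D}{\nu}
Re = 5.62·0.0816/3.800e-06 = 120682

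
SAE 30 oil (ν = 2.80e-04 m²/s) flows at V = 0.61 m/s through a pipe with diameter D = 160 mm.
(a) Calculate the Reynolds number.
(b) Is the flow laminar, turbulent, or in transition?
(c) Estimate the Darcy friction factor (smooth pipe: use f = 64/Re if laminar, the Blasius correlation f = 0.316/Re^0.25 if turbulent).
(a) Re = V·D/ν = 0.61·0.16/2.80e-04 = 348.57
(b) Flow regime: laminar (Re < 2300)
(c) Friction factor: f = 64/Re = 64/348.57 = 0.1836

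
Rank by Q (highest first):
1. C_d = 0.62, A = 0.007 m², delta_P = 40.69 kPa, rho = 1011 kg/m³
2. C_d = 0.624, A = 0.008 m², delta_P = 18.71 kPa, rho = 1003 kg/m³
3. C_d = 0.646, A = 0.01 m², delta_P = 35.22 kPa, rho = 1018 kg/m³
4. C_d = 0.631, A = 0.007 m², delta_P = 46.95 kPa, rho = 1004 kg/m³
Case 1: Q = 38.94 L/s
Case 2: Q = 30.49 L/s
Case 3: Q = 53.74 L/s
Case 4: Q = 42.72 L/s
Ranking (highest first): 3, 4, 1, 2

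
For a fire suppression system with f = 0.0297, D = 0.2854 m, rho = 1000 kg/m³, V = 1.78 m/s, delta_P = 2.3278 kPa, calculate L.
Formula: \Delta P = f \frac{L}{D} \frac{\rho V^2}{2}
Substituting knowns: 2.3278 = 0.0297·(L/0.2854)·0.5·1000·1.78²/1000
Solving for L: L = (2.3278·1000)·0.2854/(0.0297·0.5·1000·1.78²) = 14.12 m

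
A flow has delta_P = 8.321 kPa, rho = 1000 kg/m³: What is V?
Formula: V = \sqrt{\frac{2 \Delta P}{\rho}}
V = √(2·(8.321·1000)/1000) = 4.079 m/s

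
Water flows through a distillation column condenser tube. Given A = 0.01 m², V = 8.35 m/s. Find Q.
Formula: Q = A V
Q = 0.01·8.35·1000 = 83.5 L/s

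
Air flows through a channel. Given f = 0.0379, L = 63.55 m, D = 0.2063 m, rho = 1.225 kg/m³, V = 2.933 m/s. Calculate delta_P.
Formula: \Delta P = f \frac{L}{D} \frac{\rho V^2}{2}
delta_P = 0.0379·(63.55/0.2063)·0.5·1.225·2.933²/1000 = 0.06152 kPa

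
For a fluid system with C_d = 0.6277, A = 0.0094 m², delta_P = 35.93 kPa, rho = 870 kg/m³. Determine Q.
Formula: Q = C_d A \sqrt{\frac{2 \Delta P}{\rho}}
Q = 0.6277·0.0094·√(2·(35.93·1000)/870)·1000 = 53.62 L/s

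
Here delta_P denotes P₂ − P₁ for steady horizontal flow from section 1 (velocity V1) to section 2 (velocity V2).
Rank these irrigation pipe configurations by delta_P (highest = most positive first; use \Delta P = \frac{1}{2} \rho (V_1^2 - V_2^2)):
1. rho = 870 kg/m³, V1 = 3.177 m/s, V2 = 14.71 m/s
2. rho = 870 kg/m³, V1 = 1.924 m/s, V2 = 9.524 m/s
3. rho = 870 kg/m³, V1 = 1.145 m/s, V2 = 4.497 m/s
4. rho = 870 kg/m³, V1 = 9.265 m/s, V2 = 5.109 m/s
Case 1: delta_P = -89.74 kPa
Case 2: delta_P = -37.85 kPa
Case 3: delta_P = -8.227 kPa
Case 4: delta_P = 25.99 kPa
Ranking (highest first): 4, 3, 2, 1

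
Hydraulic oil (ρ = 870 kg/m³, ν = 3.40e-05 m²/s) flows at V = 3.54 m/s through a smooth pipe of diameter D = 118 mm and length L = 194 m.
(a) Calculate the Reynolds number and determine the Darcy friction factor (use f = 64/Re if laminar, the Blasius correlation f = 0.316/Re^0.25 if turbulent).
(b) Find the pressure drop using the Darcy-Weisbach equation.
(a) Re = V·D/ν = 3.54·0.118/3.40e-05 = 12286 → turbulent (Re > 4000); f = 0.316/Re^0.25 = 0.316/12286^0.25 = 0.030015
(b) Darcy-Weisbach: ΔP = f·(L/D)·½ρV²/1000 = 0.030015·(194/0.118)·½·870·3.54²/1000 = 269 kPa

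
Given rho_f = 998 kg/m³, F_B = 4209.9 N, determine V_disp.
Formula: F_B = \rho_f g V_{disp}
Substituting knowns: 4209.9 = 998·9.81·V_disp
Solving for V_disp: V_disp = 4209.9/(998·9.81) = 0.43 m³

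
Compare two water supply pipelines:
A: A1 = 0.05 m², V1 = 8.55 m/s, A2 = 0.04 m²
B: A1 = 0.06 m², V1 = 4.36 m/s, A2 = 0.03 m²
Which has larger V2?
V2(A) = 10.69 m/s, V2(B) = 8.72 m/s. Answer: A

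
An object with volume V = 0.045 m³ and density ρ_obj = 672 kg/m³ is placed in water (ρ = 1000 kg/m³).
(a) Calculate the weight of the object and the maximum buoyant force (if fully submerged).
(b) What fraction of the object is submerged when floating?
(a) W=rho_obj*g*V=672*9.81*0.045=296.7 N; F_B(max)=rho*g*V=1000*9.81*0.045=441.4 N
(b) Floating fraction=rho_obj/rho=672/1000=0.672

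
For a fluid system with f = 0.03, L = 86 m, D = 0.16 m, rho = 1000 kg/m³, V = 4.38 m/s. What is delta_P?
Formula: \Delta P = f \frac{L}{D} \frac{\rho V^2}{2}
delta_P = 0.03·(86/0.16)·0.5·1000·4.38²/1000 = 154.7 kPa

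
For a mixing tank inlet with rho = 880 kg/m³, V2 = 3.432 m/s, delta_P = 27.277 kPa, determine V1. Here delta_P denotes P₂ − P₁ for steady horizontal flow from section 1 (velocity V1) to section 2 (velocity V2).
Formula: \Delta P = \frac{1}{2} \rho (V_1^2 - V_2^2)
Substituting knowns: 27.277 = 0.5·880·(V1² − 3.432²)/1000
Solving for V1: V1 = √(3.432² + 2·(27.277·1000)/880) = 8.589 m/s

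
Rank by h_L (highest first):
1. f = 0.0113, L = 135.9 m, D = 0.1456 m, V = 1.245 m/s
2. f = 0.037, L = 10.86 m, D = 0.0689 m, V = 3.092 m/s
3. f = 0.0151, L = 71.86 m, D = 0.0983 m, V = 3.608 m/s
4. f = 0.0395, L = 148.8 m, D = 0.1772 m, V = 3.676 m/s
Case 1: h_L = 0.8333 m
Case 2: h_L = 2.842 m
Case 3: h_L = 7.324 m
Case 4: h_L = 22.84 m
Ranking (highest first): 4, 3, 2, 1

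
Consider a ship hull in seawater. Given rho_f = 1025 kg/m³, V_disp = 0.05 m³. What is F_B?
Formula: F_B = \rho_f g V_{disp}
F_B = 1025·9.81·0.05 = 502.8 N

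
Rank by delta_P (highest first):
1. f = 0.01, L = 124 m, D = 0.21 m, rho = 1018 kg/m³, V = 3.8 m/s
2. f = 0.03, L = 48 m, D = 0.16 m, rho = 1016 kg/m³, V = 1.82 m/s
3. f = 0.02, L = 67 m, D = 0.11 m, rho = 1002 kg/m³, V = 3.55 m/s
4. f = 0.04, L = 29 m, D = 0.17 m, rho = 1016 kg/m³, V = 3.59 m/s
Case 1: delta_P = 43.4 kPa
Case 2: delta_P = 15.14 kPa
Case 3: delta_P = 76.91 kPa
Case 4: delta_P = 44.67 kPa
Ranking (highest first): 3, 4, 1, 2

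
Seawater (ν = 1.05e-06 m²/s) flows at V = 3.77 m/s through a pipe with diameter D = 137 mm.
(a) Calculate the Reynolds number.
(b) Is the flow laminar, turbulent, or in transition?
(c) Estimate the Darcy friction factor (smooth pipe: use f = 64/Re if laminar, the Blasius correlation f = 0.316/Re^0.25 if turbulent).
(a) Re = V·D/ν = 3.77·0.137/1.05e-06 = 491900
(b) Flow regime: turbulent (Re > 4000)
(c) Friction factor: f = 0.316/Re^0.25 = 0.316/491900^0.25 = 0.01193 (Blasius is strictly valid for Re ≲ 1e5; used here as the smooth-pipe estimate the problem specifies)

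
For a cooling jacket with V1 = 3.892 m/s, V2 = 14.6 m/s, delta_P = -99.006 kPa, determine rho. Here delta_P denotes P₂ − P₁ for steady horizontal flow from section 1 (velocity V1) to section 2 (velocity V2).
Formula: \Delta P = \frac{1}{2} \rho (V_1^2 - V_2^2)
Substituting knowns: -99.006 = 0.5·rho·(3.892² − 14.6²)/1000
Solving for rho: rho = 2·(-99.006·1000)/(3.892² − 14.6²) = 1000 kg/m³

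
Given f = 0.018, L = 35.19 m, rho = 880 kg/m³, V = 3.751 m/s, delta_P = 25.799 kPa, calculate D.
Formula: \Delta P = f \frac{L}{D} \frac{\rho V^2}{2}
Substituting knowns: 25.799 = 0.018·(35.19/D)·0.5·880·3.751²/1000
Solving for D: D = 0.018·35.19·0.5·880·3.751²/(25.799·1000) = 0.152 m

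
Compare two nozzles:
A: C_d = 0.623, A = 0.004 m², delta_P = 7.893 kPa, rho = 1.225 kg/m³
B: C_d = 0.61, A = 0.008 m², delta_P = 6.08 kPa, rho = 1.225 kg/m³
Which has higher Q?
Q(A) = 282.9 L/s, Q(B) = 486.2 L/s. Answer: B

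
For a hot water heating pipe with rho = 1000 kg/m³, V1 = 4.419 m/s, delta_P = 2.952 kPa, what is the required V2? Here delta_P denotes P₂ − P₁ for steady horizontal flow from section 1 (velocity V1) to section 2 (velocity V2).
Formula: \Delta P = \frac{1}{2} \rho (V_1^2 - V_2^2)
Substituting knowns: 2.952 = 0.5·1000·(4.419² − V2²)/1000
Solving for V2: V2 = √(4.419² − 2·(2.952·1000)/1000) = 3.691 m/s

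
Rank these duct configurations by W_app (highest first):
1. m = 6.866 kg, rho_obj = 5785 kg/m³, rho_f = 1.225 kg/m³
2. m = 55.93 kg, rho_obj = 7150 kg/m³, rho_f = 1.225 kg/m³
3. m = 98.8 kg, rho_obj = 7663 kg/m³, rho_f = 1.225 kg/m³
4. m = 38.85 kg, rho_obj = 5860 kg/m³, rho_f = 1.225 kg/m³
Case 1: W_app = 67.34 N
Case 2: W_app = 548.6 N
Case 3: W_app = 969.1 N
Case 4: W_app = 381 N
Ranking (highest first): 3, 2, 4, 1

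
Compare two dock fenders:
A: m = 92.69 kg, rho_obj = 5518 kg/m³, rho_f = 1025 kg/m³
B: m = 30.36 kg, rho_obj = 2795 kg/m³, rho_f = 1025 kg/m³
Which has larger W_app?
W_app(A) = 740.4 N, W_app(B) = 188.6 N. Answer: A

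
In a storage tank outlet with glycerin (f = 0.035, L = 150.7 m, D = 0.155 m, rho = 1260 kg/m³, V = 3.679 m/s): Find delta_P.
Formula: \Delta P = f \frac{L}{D} \frac{\rho V^2}{2}
delta_P = 0.035·(150.7/0.155)·0.5·1260·3.679²/1000 = 290.2 kPa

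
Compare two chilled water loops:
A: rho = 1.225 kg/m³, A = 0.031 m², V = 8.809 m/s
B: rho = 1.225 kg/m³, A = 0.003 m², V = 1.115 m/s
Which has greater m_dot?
m_dot(A) = 0.3345 kg/s, m_dot(B) = 0.004098 kg/s. Answer: A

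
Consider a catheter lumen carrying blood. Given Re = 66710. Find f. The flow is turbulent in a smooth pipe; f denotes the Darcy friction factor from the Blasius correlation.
Formula: f = \frac{0.316}{Re^{0.25}}
f = 0.316/66710^0.25 = 0.01966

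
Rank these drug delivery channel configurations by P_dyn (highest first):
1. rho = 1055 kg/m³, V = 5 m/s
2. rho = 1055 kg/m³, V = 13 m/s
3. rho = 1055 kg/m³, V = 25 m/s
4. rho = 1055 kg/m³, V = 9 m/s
Case 1: P_dyn = 13.19 kPa
Case 2: P_dyn = 89.15 kPa
Case 3: P_dyn = 329.7 kPa
Case 4: P_dyn = 42.73 kPa
Ranking (highest first): 3, 2, 4, 1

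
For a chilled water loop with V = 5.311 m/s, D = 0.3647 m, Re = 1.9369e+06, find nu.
Formula: Re = \frac{V D}{\nu}
Substituting knowns: 1.9369e+06 = 5.311·0.3647/nu
Solving for nu: nu = 5.311·0.3647/1.9369e+06 = 1.000e-06 m²/s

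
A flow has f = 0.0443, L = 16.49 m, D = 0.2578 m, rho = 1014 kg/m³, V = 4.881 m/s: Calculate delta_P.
Formula: \Delta P = f \frac{L}{D} \frac{\rho V^2}{2}
delta_P = 0.0443·(16.49/0.2578)·0.5·1014·4.881²/1000 = 34.23 kPa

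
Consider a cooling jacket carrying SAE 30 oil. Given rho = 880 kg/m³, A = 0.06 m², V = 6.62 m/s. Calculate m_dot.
Formula: \dot{m} = \rho A V
m_dot = 880·0.06·6.62 = 349.5 kg/s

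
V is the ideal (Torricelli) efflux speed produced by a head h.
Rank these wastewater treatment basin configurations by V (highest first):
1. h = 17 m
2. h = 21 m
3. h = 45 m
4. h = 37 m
Case 1: V = 18.26 m/s
Case 2: V = 20.3 m/s
Case 3: V = 29.71 m/s
Case 4: V = 26.94 m/s
Ranking (highest first): 3, 4, 2, 1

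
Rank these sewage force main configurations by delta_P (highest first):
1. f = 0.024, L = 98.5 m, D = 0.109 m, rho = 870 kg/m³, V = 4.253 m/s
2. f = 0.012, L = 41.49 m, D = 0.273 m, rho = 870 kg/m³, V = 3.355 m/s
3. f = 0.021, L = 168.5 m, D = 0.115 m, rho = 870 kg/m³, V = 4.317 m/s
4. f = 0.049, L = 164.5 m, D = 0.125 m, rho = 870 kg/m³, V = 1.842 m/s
Case 1: delta_P = 170.6 kPa
Case 2: delta_P = 8.93 kPa
Case 3: delta_P = 249.4 kPa
Case 4: delta_P = 95.17 kPa
Ranking (highest first): 3, 1, 4, 2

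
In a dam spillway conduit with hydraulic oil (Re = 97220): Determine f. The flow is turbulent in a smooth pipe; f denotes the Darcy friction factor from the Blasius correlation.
Formula: f = \frac{0.316}{Re^{0.25}}
f = 0.316/97220^0.25 = 0.0179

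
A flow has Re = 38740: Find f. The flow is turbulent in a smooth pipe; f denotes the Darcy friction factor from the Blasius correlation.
Formula: f = \frac{0.316}{Re^{0.25}}
f = 0.316/38740^0.25 = 0.02252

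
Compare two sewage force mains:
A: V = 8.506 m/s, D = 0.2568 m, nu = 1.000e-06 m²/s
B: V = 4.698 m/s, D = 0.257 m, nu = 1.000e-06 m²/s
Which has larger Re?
Re(A) = 2.184e+06, Re(B) = 1.207e+06. Answer: A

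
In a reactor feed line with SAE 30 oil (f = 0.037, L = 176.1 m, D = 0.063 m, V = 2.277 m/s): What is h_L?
Formula: h_L = f \frac{L}{D} \frac{V^2}{2g}
h_L = 0.037·(176.1/0.063)·2.277²/(2·9.81) = 27.33 m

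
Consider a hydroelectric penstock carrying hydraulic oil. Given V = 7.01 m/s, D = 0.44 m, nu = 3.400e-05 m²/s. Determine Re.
Formula: Re = \frac{V D}{\nu}
Re = 7.01·0.44/3.400e-05 = 90718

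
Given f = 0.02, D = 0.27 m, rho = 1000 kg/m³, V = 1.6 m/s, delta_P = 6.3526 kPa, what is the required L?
Formula: \Delta P = f \frac{L}{D} \frac{\rho V^2}{2}
Substituting knowns: 6.3526 = 0.02·(L/0.27)·0.5·1000·1.6²/1000
Solving for L: L = (6.3526·1000)·0.27/(0.02·0.5·1000·1.6²) = 67 m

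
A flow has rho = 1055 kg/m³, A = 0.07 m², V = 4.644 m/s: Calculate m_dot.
Formula: \dot{m} = \rho A V
m_dot = 1055·0.07·4.644 = 343 kg/s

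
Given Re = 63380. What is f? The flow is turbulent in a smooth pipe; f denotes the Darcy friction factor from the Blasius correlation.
Formula: f = \frac{0.316}{Re^{0.25}}
f = 0.316/63380^0.25 = 0.01992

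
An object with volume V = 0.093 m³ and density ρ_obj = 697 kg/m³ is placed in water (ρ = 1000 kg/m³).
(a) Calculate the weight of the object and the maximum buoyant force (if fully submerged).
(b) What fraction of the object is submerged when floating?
(a) W=rho_obj*g*V=697*9.81*0.093=635.9 N; F_B(max)=rho*g*V=1000*9.81*0.093=912.3 N
(b) Floating fraction=rho_obj/rho=697/1000=0.697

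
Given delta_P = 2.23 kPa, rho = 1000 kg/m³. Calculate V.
Formula: V = \sqrt{\frac{2 \Delta P}{\rho}}
V = √(2·(2.23·1000)/1000) = 2.112 m/s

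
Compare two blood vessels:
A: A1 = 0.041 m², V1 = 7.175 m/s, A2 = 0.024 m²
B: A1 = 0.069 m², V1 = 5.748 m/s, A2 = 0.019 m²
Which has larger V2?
V2(A) = 12.26 m/s, V2(B) = 20.87 m/s. Answer: B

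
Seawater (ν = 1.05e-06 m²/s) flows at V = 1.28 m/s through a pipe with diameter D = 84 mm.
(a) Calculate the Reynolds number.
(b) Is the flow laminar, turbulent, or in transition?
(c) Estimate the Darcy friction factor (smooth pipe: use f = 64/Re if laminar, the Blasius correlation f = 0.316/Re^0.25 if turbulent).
(a) Re = V·D/ν = 1.28·0.084/1.05e-06 = 102400
(b) Flow regime: turbulent (Re > 4000)
(c) Friction factor: f = 0.316/Re^0.25 = 0.316/102400^0.25 = 0.01766 (Blasius is strictly valid for Re ≲ 1e5; used here as the smooth-pipe estimate the problem specifies)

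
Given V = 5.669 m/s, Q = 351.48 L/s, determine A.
Formula: Q = A V
Substituting knowns: 351.48 = A·5.669·1000
Solving for A: A = (351.48/1000)/5.669 = 0.062 m²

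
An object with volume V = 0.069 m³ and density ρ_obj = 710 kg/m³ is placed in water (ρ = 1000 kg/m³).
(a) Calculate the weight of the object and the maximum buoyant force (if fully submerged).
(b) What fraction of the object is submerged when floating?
(a) W=rho_obj*g*V=710*9.81*0.069=480.6 N; F_B(max)=rho*g*V=1000*9.81*0.069=676.9 N
(b) Floating fraction=rho_obj/rho=710/1000=0.710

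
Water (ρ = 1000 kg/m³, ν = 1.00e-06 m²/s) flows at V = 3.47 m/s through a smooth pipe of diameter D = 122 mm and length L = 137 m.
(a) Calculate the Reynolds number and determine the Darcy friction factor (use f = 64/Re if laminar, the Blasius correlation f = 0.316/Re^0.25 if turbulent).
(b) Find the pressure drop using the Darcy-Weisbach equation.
(a) Re = V·D/ν = 3.47·0.122/1.00e-06 = 423340 → turbulent (Re > 4000); f = 0.316/Re^0.25 = 0.316/423340^0.25 = 0.012388 (Blasius is strictly valid for Re ≲ 1e5; used here as the smooth-pipe estimate the problem specifies)
(b) Darcy-Weisbach: ΔP = f·(L/D)·½ρV²/1000 = 0.012388·(137/0.122)·½·1000·3.47²/1000 = 83.75 kPa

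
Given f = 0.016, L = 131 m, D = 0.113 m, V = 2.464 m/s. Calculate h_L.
Formula: h_L = f \frac{L}{D} \frac{V^2}{2g}
h_L = 0.016·(131/0.113)·2.464²/(2·9.81) = 5.74 m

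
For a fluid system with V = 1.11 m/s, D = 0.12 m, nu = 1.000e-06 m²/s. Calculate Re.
Formula: Re = \frac{V D}{\nu}
Re = 1.11·0.12/1.000e-06 = 133200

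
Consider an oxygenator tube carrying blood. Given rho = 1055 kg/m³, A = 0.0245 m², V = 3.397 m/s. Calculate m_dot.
Formula: \dot{m} = \rho A V
m_dot = 1055·0.0245·3.397 = 87.8 kg/s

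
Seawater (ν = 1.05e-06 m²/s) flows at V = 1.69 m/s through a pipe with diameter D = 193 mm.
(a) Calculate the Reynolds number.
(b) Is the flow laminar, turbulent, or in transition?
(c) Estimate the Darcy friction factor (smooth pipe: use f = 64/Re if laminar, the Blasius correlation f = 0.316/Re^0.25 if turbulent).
(a) Re = V·D/ν = 1.69·0.193/1.05e-06 = 310640
(b) Flow regime: turbulent (Re > 4000)
(c) Friction factor: f = 0.316/Re^0.25 = 0.316/310640^0.25 = 0.01339 (Blasius is strictly valid for Re ≲ 1e5; used here as the smooth-pipe estimate the problem specifies)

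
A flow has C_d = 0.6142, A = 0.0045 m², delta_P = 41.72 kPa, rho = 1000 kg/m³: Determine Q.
Formula: Q = C_d A \sqrt{\frac{2 \Delta P}{\rho}}
Q = 0.6142·0.0045·√(2·(41.72·1000)/1000)·1000 = 25.25 L/s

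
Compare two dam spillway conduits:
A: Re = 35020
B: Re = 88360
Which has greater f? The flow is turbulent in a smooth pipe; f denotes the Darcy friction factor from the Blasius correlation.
f(A) = 0.0231, f(B) = 0.01833. Answer: A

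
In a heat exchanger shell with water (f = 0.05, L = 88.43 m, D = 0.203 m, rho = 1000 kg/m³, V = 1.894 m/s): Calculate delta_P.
Formula: \Delta P = f \frac{L}{D} \frac{\rho V^2}{2}
delta_P = 0.05·(88.43/0.203)·0.5·1000·1.894²/1000 = 39.07 kPa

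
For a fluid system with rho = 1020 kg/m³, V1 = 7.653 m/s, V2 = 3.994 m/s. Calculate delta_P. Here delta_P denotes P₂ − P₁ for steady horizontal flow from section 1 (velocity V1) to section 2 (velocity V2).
Formula: \Delta P = \frac{1}{2} \rho (V_1^2 - V_2^2)
delta_P = 0.5·1020·(7.653² − 3.994²)/1000 = 21.73 kPa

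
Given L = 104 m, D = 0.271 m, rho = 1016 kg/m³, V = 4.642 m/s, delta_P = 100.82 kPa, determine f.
Formula: \Delta P = f \frac{L}{D} \frac{\rho V^2}{2}
Substituting knowns: 100.82 = f·(104/0.271)·0.5·1016·4.642²/1000
Solving for f: f = (100.82·1000)/((104/0.271)·0.5·1016·4.642²) = 0.024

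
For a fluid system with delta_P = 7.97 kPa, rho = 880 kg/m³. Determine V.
Formula: V = \sqrt{\frac{2 \Delta P}{\rho}}
V = √(2·(7.97·1000)/880) = 4.256 m/s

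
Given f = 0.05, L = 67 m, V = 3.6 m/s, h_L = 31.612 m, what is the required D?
Formula: h_L = f \frac{L}{D} \frac{V^2}{2g}
Substituting knowns: 31.612 = 0.05·(67/D)·3.6²/(2·9.81)
Solving for D: D = 0.05·67·3.6²/(2·9.81·31.612) = 0.07 m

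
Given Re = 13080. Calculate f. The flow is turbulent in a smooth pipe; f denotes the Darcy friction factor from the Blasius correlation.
Formula: f = \frac{0.316}{Re^{0.25}}
f = 0.316/13080^0.25 = 0.02955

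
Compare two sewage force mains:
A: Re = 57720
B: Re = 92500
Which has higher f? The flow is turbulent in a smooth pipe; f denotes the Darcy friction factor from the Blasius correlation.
f(A) = 0.02039, f(B) = 0.01812. Answer: A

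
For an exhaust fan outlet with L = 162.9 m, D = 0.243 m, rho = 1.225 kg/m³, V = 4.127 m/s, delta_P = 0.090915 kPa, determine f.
Formula: \Delta P = f \frac{L}{D} \frac{\rho V^2}{2}
Substituting knowns: 0.090915 = f·(162.9/0.243)·0.5·1.225·4.127²/1000
Solving for f: f = (0.090915·1000)/((162.9/0.243)·0.5·1.225·4.127²) = 0.013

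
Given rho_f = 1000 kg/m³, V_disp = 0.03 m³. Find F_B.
Formula: F_B = \rho_f g V_{disp}
F_B = 1000·9.81·0.03 = 294.3 N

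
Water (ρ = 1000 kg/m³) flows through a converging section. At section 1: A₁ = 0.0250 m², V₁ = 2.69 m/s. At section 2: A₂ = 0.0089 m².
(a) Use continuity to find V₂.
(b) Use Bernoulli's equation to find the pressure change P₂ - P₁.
(a) Continuity: A₁V₁=A₂V₂ -> V₂=A₁V₁/A₂=0.0250*2.69/0.0089=7.56 m/s
(b) Bernoulli: P₂-P₁=0.5*rho*(V₁^2-V₂^2)/1000=0.5*1000*(2.69^2-7.56^2)/1000=-24.96 kPa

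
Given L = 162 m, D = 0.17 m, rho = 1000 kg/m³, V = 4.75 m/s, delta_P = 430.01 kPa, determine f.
Formula: \Delta P = f \frac{L}{D} \frac{\rho V^2}{2}
Substituting knowns: 430.01 = f·(162/0.17)·0.5·1000·4.75²/1000
Solving for f: f = (430.01·1000)/((162/0.17)·0.5·1000·4.75²) = 0.04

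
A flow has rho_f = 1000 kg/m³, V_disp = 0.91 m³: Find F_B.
Formula: F_B = \rho_f g V_{disp}
F_B = 1000·9.81·0.91 = 8927 N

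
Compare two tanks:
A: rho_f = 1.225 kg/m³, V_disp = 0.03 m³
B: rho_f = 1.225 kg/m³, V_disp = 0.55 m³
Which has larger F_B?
F_B(A) = 0.3605 N, F_B(B) = 6.609 N. Answer: B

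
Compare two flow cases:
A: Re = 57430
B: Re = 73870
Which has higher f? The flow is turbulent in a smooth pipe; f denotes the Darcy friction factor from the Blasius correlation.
f(A) = 0.02041, f(B) = 0.01917. Answer: A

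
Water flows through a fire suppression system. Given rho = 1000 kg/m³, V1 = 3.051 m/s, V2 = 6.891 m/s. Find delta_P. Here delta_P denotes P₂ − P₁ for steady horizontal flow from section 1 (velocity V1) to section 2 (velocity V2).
Formula: \Delta P = \frac{1}{2} \rho (V_1^2 - V_2^2)
delta_P = 0.5·1000·(3.051² − 6.891²)/1000 = -19.09 kPa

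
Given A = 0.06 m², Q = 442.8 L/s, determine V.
Formula: Q = A V
Substituting knowns: 442.8 = 0.06·V·1000
Solving for V: V = (442.8/1000)/0.06 = 7.38 m/s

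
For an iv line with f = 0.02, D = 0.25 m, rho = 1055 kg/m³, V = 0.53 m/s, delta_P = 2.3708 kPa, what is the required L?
Formula: \Delta P = f \frac{L}{D} \frac{\rho V^2}{2}
Substituting knowns: 2.3708 = 0.02·(L/0.25)·0.5·1055·0.53²/1000
Solving for L: L = (2.3708·1000)·0.25/(0.02·0.5·1055·0.53²) = 200 m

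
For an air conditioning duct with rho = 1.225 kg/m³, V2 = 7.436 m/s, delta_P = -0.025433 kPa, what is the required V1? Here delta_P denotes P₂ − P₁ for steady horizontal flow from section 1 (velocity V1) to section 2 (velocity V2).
Formula: \Delta P = \frac{1}{2} \rho (V_1^2 - V_2^2)
Substituting knowns: -0.025433 = 0.5·1.225·(V1² − 7.436²)/1000
Solving for V1: V1 = √(7.436² + 2·(-0.025433·1000)/1.225) = 3.711 m/s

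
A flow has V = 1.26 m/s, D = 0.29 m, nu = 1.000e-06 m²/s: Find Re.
Formula: Re = \frac{V D}{\nu}
Re = 1.26·0.29/1.000e-06 = 365400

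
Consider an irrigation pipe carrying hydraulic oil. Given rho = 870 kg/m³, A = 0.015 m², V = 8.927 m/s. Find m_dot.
Formula: \dot{m} = \rho A V
m_dot = 870·0.015·8.927 = 116.5 kg/s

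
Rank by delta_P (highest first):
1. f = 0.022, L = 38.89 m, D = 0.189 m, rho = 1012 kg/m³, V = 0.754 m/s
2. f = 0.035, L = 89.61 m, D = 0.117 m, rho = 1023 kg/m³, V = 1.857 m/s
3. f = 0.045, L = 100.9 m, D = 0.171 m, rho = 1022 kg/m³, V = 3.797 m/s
Case 1: delta_P = 1.302 kPa
Case 2: delta_P = 47.28 kPa
Case 3: delta_P = 195.6 kPa
Ranking (highest first): 3, 2, 1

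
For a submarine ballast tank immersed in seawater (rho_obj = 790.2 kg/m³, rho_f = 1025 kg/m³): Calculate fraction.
Formula: f_{sub} = \frac{\rho_{obj}}{\rho_f}
fraction = 790.2/1025 = 0.7709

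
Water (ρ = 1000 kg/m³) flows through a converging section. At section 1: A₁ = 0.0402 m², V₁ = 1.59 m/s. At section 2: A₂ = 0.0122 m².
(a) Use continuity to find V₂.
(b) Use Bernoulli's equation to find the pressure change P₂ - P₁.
(a) Continuity: A₁V₁=A₂V₂ -> V₂=A₁V₁/A₂=0.0402*1.59/0.0122=5.24 m/s
(b) Bernoulli: P₂-P₁=0.5*rho*(V₁^2-V₂^2)/1000=0.5*1000*(1.59^2-5.24^2)/1000=-12.46 kPa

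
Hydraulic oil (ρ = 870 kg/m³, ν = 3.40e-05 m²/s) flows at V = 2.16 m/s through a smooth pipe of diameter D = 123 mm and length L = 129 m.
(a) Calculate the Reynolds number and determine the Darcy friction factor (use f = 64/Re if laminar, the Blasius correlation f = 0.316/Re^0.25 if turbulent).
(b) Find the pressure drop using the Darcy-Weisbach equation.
(a) Re = V·D/ν = 2.16·0.123/3.40e-05 = 7814.1 → turbulent (Re > 4000); f = 0.316/Re^0.25 = 0.316/7814.1^0.25 = 0.03361
(b) Darcy-Weisbach: ΔP = f·(L/D)·½ρV²/1000 = 0.03361·(129/0.123)·½·870·2.16²/1000 = 71.54 kPa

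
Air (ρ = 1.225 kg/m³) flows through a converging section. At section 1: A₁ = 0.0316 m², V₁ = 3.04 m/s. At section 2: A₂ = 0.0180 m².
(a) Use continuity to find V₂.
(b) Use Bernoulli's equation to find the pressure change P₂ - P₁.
(a) Continuity: A₁V₁=A₂V₂ -> V₂=A₁V₁/A₂=0.0316*3.04/0.0180=5.34 m/s
(b) Bernoulli: P₂-P₁=0.5*rho*(V₁^2-V₂^2)/1000=0.5*1.225*(3.04^2-5.34^2)/1000=-0.01181 kPa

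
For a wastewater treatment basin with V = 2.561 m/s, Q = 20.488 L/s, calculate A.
Formula: Q = A V
Substituting knowns: 20.488 = A·2.561·1000
Solving for A: A = (20.488/1000)/2.561 = 0.008 m²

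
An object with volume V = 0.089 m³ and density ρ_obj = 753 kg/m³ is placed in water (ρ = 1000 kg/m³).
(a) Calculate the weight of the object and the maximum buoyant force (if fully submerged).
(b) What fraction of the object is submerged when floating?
(a) W=rho_obj*g*V=753*9.81*0.089=657.4 N; F_B(max)=rho*g*V=1000*9.81*0.089=873.1 N
(b) Floating fraction=rho_obj/rho=753/1000=0.753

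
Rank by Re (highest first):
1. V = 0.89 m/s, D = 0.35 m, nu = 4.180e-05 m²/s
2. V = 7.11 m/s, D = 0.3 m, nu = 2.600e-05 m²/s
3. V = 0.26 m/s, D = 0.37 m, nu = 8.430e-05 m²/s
Case 1: Re = 7452
Case 2: Re = 82038
Case 3: Re = 1141
Ranking (highest first): 2, 1, 3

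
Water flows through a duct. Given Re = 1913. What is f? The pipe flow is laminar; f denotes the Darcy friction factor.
Formula: f = \frac{64}{Re}
f = 64/1913 = 0.03346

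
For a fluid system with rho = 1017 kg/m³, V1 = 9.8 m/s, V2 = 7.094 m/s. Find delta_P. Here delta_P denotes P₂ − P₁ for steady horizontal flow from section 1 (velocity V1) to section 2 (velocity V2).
Formula: \Delta P = \frac{1}{2} \rho (V_1^2 - V_2^2)
delta_P = 0.5·1017·(9.8² − 7.094²)/1000 = 23.25 kPa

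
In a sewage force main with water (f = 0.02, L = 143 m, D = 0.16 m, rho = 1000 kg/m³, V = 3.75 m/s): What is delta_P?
Formula: \Delta P = f \frac{L}{D} \frac{\rho V^2}{2}
delta_P = 0.02·(143/0.16)·0.5·1000·3.75²/1000 = 125.7 kPa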